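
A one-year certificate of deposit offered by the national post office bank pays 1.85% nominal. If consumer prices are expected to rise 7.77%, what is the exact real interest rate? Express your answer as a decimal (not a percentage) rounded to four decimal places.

By the Fisher identity, 1 + r = (1 + i)/(1 + π).
1 + r = 1.01850 / 1.07770 = 0.945068
r = 0.945068 − 1 = -5.4932%, i.e. -0.0549.

-0.0549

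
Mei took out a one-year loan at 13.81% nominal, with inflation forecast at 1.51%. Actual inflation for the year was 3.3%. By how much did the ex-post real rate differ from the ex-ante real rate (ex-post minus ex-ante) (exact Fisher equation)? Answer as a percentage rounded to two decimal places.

Ex-ante: (1 + 0.1381)/(1 + 0.0151) − 1 = 12.1170%
Ex-post: (1 + 0.1381)/(1 + 0.0330) − 1 = 10.1742%
Difference (ex-post − ex-ante) = -1.9428% → -1.94%.

-1.94%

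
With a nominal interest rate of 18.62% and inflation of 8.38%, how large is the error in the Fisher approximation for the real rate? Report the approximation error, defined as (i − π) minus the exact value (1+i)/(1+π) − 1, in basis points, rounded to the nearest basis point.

79 basis points

Approximate: r ≈ 18.620% − 8.380% = 10.2400%
Exact: (1 + 0.1862)/(1 + 0.0838) − 1 = 9.4482%
Error = 10.2400% − 9.4482% = 0.7918% → 79 basis points.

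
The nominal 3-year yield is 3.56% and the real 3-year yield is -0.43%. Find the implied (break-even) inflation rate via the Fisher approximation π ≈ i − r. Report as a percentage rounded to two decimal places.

π ≈ i − r = 3.56% − (-0.43%) → 3.99%.

3.99%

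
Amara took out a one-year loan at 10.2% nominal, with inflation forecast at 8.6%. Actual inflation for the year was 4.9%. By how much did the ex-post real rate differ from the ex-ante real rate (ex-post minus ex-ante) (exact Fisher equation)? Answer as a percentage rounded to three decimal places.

3.579%

Ex-ante: (1 + 0.1020)/(1 + 0.0860) − 1 = 1.4733%
Ex-post: (1 + 0.1020)/(1 + 0.0490) − 1 = 5.0524%
Difference (ex-post − ex-ante) = 3.5791% → 3.579%.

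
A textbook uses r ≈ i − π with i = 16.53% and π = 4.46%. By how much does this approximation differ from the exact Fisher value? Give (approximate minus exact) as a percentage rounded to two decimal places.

0.52%

Approximate: r ≈ 16.530% − 4.460% = 12.0700%
Exact: (1 + 0.1653)/(1 + 0.0446) − 1 = 11.5547%
Error = 12.0700% − 11.5547% = 0.5153% → 0.52%.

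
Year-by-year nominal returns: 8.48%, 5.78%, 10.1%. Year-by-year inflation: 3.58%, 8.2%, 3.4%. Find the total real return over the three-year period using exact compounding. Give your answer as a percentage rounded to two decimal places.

Nominal growth factor = 1.0848 × 1.0578 × 1.1010 = 1.263399
Price-level growth factor = 1.0358 × 1.0820 × 1.0340 = 1.158841
Real growth factor = 1.263399 / 1.158841 = 1.090227
Total real return = 1.090227 − 1 → 9.02%.

9.02%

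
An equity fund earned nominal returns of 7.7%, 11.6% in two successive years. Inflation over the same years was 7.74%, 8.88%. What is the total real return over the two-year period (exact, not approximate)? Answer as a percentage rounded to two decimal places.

Nominal growth factor = 1.0770 × 1.1160 = 1.201932
Price-level growth factor = 1.0774 × 1.0888 = 1.173073
Real growth factor = 1.201932 / 1.173073 = 1.024601
Total real return = 1.024601 − 1 → 2.46%.

2.46%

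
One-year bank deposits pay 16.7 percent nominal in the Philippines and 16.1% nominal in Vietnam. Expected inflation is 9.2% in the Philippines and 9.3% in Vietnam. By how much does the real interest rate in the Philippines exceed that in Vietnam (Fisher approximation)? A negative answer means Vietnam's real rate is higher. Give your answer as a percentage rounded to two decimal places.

0.70%

The Philippines: 16.7% − 9.2% = 7.500%
Vietnam: 16.1% − 9.3% = 6.800%
Differential = 0.700% → 0.70%.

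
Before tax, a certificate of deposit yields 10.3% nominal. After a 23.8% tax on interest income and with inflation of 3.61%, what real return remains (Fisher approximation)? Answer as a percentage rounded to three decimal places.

4.239%

After-tax nominal return = 10.3% × (1 − 0.238) = 7.8486%.
r ≈ 7.8486% − 3.61% → 4.239%.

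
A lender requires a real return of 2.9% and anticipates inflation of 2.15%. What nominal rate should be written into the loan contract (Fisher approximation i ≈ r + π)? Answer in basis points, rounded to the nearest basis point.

i ≈ r + π = 2.9% + 2.15% = 505 basis points.

505 basis points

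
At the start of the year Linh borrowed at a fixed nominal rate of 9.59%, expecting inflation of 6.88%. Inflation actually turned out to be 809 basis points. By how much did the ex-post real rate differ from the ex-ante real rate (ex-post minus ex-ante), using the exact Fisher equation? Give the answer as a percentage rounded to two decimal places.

-1.15%

Ex-ante: (1 + 0.0959)/(1 + 0.0688) − 1 = 2.5356%
Ex-post: (1 + 0.0959)/(1 + 0.0809) − 1 = 1.3877%
Difference (ex-post − ex-ante) = -1.1478% → -1.15%.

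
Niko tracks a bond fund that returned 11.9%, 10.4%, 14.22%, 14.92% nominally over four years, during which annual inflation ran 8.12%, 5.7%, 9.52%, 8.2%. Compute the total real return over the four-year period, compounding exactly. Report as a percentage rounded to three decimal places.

Compound the nominal returns: 1.1190 × 1.1040 × 1.1422 × 1.1492 = 1.621575.
Compound inflation: 1.0812 × 1.0570 × 1.0952 × 1.0820 = 1.354259.
Deflate: 1.621575 / 1.354259 = 1.197389.
Total real return = 1.197389 − 1 → 19.739%.

19.739%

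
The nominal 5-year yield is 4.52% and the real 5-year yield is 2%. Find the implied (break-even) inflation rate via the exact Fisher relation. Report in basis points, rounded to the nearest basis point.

(1 + π) = (1 + i)/(1 + r) = 1.04520 / 1.02000 = 1.024706
Break-even inflation = 1.024706 − 1 → 247 basis points.

247 basis points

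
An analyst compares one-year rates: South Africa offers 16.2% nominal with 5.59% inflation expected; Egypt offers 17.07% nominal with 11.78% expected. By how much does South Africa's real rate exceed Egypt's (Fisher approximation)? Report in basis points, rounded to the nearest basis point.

South Africa: 16.2% − 5.59% = 10.610%
Egypt: 17.07% − 11.78% = 5.290%
Differential = 5.320% → 532 basis points.

532 basis points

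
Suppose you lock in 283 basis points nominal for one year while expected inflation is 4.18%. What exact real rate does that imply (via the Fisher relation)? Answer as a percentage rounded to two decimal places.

-1.30%

By the Fisher relation, 1 + r = (1 + i)/(1 + π).
1 + r = 1.02830 / 1.04180 = 0.987042
r = 0.987042 − 1 = -1.2958%, i.e. -1.30%.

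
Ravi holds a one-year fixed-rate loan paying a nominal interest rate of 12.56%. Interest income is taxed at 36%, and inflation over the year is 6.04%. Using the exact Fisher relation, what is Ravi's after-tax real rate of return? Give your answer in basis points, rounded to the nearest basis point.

188 basis points

After-tax nominal return = 12.56% × (1 − 0.36) = 8.0384%.
1 + r = 1.080384 / 1.06040 = 1.018846
After-tax real rate = 1.018846 − 1 → 188 basis points.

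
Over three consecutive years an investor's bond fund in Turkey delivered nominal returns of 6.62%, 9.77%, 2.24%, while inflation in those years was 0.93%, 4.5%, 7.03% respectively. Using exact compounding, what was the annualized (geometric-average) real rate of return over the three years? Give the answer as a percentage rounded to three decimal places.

Compound the nominal returns: 1.0662 × 1.0977 × 1.0224 = 1.19658398.
Compound inflation: 1.0093 × 1.0450 × 1.0703 = 1.12886521.
Deflate: 1.19658398 / 1.12886521 = 1.05998835.
Annualized real rate = 1.05998835^(1/3) − 1 = 1.9609% → 1.961%.

1.961%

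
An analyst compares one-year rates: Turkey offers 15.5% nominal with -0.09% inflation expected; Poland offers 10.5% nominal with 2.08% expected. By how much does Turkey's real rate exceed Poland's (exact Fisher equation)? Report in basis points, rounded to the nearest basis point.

Turkey: (1 + 0.1550)/(1 − 0.0009) − 1 = 15.6040%
Poland: (1 + 0.1050)/(1 + 0.0208) − 1 = 8.2484%
Differential = 15.6040% − 8.2484% = 7.3556% → 736 basis points.

736 basis points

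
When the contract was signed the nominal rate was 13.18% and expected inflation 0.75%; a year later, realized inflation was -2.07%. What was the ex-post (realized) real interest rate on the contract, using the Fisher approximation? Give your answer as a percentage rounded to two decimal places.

15.25%

Ex-post: 13.18% − (-2.07%) = 15.250%
So the realized real rate is 15.25%.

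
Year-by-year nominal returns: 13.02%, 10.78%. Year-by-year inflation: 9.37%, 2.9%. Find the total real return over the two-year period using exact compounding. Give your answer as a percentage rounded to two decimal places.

Nominal growth factor = 1.1302 × 1.1078 = 1.252036
Price-level growth factor = 1.0937 × 1.0290 = 1.125417
Real growth factor = 1.252036 / 1.125417 = 1.112508
Total real return = 1.112508 − 1 → 11.25%.

11.25%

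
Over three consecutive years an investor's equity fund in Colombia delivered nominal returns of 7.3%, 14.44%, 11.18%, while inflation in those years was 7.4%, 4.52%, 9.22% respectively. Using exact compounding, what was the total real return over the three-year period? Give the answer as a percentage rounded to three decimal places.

Nominal growth factor = 1.0730 × 1.1444 × 1.1118 = 1.365225
Price-level growth factor = 1.0740 × 1.0452 × 1.0922 = 1.226043
Real growth factor = 1.365225 / 1.226043 = 1.113521
Total real return = 1.113521 − 1 → 11.352%.

11.352%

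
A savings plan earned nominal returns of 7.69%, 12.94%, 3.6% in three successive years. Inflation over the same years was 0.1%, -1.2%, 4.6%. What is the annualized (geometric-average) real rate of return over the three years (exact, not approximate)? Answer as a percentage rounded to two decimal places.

Compound the nominal returns: 1.0769 × 1.1294 × 1.0360 = 1.26003589.
Compound inflation: 1.0010 × 0.9880 × 1.0460 = 1.03448145.
Deflate: 1.26003589 / 1.03448145 = 1.21803624.
Annualized real rate = 1.21803624^(1/3) − 1 = 6.7956% → 6.80%.

6.80%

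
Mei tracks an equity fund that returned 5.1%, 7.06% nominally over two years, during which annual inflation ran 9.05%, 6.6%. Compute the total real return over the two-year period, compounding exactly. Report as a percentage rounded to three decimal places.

-3.206%

Compound the nominal returns: 1.0510 × 1.0706 = 1.125201.
Compound inflation: 1.0905 × 1.0660 = 1.162473.
Deflate: 1.125201 / 1.162473 = 0.967937.
Total real return = 0.967937 − 1 → -3.206%.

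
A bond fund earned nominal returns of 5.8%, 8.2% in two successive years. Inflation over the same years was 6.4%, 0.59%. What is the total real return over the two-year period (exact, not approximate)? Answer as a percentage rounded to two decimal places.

6.96%

Nominal growth factor = 1.0580 × 1.0820 = 1.144756
Price-level growth factor = 1.0640 × 1.0059 = 1.070278
Real growth factor = 1.144756 / 1.070278 = 1.069588
Total real return = 1.069588 − 1 → 6.96%.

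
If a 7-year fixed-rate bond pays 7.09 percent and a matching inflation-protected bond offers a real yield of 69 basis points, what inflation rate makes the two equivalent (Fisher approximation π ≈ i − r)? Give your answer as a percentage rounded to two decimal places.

π ≈ i − r = 7.09% − 0.69% → 6.40%.

6.40%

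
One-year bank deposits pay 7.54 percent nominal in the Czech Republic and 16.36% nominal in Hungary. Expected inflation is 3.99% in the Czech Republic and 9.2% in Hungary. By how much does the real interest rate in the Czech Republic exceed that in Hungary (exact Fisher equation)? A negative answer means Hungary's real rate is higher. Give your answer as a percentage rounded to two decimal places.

-3.14%

The Czech Republic: (1 + 0.0754)/(1 + 0.0399) − 1 = 3.4138%
Hungary: (1 + 0.1636)/(1 + 0.0920) − 1 = 6.5568%
Differential = 3.4138% − 6.5568% = -3.1430% → -3.14%.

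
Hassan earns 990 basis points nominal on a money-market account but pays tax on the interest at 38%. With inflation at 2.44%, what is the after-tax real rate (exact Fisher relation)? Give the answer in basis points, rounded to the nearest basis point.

After-tax nominal return = 9.9% × (1 − 0.38) = 6.1380%.
1 + r = 1.06138 / 1.02440 = 1.036099
After-tax real rate = 1.036099 − 1 → 361 basis points.

361 basis points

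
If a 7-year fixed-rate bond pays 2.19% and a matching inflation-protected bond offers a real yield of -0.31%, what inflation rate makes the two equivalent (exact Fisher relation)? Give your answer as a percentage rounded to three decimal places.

2.508%

(1 + π) = (1 + i)/(1 + r) = 1.02190 / 0.99690 = 1.025078
Break-even inflation = 1.025078 − 1 → 2.508%.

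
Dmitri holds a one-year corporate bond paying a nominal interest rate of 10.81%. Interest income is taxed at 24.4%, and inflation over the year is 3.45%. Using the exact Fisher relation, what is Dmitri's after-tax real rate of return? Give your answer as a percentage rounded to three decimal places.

After-tax nominal return = 10.81% × (1 − 0.244) = 8.17236%.
1 + r = 1.0817236 / 1.03450 = 1.045649
After-tax real rate = 1.045649 − 1 → 4.565%.

4.565%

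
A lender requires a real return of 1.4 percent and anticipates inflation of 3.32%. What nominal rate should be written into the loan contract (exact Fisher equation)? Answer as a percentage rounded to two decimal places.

(1 + i) = (1 + r)(1 + π) = 1.01400 × 1.03320 = 1.0476648
i = 1.0476648 − 1, so the required nominal rate is 4.77%.

4.77%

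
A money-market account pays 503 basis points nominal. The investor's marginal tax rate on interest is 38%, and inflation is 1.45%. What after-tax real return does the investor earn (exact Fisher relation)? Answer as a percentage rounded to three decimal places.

1.645%

After-tax nominal return = 5.03% × (1 − 0.38) = 3.1186%.
1 + r = 1.031186 / 1.01450 = 1.016448
After-tax real rate = 1.016448 − 1 → 1.645%.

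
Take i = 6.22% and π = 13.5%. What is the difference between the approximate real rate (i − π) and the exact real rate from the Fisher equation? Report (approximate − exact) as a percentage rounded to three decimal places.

Approximate: r ≈ 6.220% − 13.500% = -7.2800%
Exact: (1 + 0.0622)/(1 + 0.1350) − 1 = -6.4141%
Error = -7.2800% − (-6.4141%) = -0.8659% → -0.866%.

-0.866%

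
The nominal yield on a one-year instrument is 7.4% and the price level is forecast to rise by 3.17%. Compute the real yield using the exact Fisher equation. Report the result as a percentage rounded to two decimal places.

4.10%

By the Fisher relation, 1 + r = (1 + i)/(1 + π).
1 + r = 1.07400 / 1.03170 = 1.041000
r = 1.041000 − 1 = 4.1000%, i.e. 4.10%.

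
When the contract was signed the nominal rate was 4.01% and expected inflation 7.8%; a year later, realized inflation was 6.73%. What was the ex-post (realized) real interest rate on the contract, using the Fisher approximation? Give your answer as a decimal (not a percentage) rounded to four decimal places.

Ex-post: 4.01% − 6.73% = -2.720%
So the realized real rate is -0.0272.

-0.0272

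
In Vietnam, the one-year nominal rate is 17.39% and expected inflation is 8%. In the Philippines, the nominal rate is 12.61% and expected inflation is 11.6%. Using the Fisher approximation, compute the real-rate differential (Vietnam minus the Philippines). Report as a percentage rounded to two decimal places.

Vietnam: 17.39% − 8% = 9.390%
The Philippines: 12.61% − 11.6% = 1.010%
Differential = 8.380% → 8.38%.

8.38%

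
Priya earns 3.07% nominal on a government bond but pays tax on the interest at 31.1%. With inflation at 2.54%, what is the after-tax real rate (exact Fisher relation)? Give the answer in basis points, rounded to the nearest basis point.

-41 basis points

After-tax nominal return = 3.07% × (1 − 0.311) = 2.11523%.
1 + r = 1.0211523 / 1.02540 = 0.995858
After-tax real rate = 0.995858 − 1 → -41 basis points.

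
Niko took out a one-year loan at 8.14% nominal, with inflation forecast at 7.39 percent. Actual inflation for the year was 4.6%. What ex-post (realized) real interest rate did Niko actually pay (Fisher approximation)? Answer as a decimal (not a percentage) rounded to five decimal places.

0.03540

Ex-post: 8.14% − 4.6% = 3.540%
So the realized real rate is 0.03540.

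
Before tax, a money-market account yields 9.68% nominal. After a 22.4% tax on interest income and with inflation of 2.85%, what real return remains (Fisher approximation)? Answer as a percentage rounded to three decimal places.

After-tax nominal return = 9.68% × (1 − 0.224) = 7.51168%.
r ≈ 7.51168% − 2.85% → 4.662%.

4.662%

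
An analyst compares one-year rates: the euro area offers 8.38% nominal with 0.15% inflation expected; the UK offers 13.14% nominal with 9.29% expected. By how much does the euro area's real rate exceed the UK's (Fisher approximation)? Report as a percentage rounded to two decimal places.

4.38%

The euro area: 8.38% − 0.15% = 8.230%
The UK: 13.14% − 9.29% = 3.850%
Differential = 4.380% → 4.38%.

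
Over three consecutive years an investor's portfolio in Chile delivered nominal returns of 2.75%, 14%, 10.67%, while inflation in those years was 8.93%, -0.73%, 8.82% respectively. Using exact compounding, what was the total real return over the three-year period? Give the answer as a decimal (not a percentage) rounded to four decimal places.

0.1016

Nominal growth factor = 1.0275 × 1.1400 × 1.1067 = 1.296333
Price-level growth factor = 1.0893 × 0.9927 × 1.0882 = 1.176723
Real growth factor = 1.296333 / 1.176723 = 1.101647
Total real return = 1.101647 − 1 → 0.1016.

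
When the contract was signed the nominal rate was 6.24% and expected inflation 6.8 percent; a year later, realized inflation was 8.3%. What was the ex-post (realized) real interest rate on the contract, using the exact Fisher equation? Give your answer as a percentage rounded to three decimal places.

Ex-post: (1 + 0.0624)/(1 + 0.0830) − 1 = -1.9021%
So the realized real rate is -1.902%.

-1.902%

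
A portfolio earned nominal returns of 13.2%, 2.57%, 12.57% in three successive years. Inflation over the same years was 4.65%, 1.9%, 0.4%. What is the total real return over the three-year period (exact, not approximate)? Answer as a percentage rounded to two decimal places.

22.08%

Nominal growth factor = 1.1320 × 1.0257 × 1.1257 = 1.307042
Price-level growth factor = 1.0465 × 1.0190 × 1.0040 = 1.070649
Real growth factor = 1.307042 / 1.070649 = 1.220794
Total real return = 1.220794 − 1 → 22.08%.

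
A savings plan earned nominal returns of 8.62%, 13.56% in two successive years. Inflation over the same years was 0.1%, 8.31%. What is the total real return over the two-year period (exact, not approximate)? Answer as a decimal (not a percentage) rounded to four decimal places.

Compound the nominal returns: 1.0862 × 1.1356 = 1.233489.
Compound inflation: 1.0010 × 1.0831 = 1.084183.
Deflate: 1.233489 / 1.084183 = 1.137713.
Total real return = 1.137713 − 1 → 0.1377.

0.1377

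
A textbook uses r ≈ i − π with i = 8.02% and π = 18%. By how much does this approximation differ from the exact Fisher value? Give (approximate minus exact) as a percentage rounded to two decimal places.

-1.52%

Approximate: r ≈ 8.020% − 18.000% = -9.9800%
Exact: (1 + 0.0802)/(1 + 0.1800) − 1 = -8.4576%
Error = -9.9800% − (-8.4576%) = -1.5224% → -1.52%.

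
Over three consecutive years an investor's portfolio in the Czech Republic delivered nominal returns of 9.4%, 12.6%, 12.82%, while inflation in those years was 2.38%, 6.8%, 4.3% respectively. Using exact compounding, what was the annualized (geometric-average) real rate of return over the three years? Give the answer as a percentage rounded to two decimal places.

Compound the nominal returns: 1.0940 × 1.1260 × 1.1282 = 1.38976640.
Compound inflation: 1.0238 × 1.0680 × 1.0430 = 1.14043539.
Deflate: 1.38976640 / 1.14043539 = 1.21862791.
Annualized real rate = 1.21862791^(1/3) − 1 = 6.8129% → 6.81%.

6.81%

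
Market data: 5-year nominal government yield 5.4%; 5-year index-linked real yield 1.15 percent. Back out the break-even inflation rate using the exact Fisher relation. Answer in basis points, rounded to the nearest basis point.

420 basis points

(1 + π) = (1 + i)/(1 + r) = 1.05400 / 1.01150 = 1.042017
Break-even inflation = 1.042017 − 1 → 420 basis points.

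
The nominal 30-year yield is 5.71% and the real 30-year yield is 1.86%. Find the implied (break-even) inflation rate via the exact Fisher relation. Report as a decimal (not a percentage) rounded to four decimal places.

0.0378

(1 + π) = (1 + i)/(1 + r) = 1.05710 / 1.01860 = 1.037797
Break-even inflation = 1.037797 − 1 → 0.0378.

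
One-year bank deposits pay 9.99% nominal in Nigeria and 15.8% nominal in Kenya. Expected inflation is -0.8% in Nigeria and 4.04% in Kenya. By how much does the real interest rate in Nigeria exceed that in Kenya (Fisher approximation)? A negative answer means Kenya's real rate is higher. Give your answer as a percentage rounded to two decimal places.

-0.97%

Nigeria: 9.99% − (-0.8%) = 10.790%
Kenya: 15.8% − 4.04% = 11.760%
Differential = -0.970% → -0.97%.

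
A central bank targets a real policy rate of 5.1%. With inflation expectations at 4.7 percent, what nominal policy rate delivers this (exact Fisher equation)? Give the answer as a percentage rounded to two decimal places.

(1 + i) = (1 + r)(1 + π) = 1.05100 × 1.04700 = 1.100397
i = 1.100397 − 1, so the required nominal rate is 10.04%.

10.04%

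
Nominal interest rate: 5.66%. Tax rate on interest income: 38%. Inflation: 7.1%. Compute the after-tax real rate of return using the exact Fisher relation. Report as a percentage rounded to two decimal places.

After-tax nominal return = 5.66% × (1 − 0.38) = 3.5092%.
1 + r = 1.035092 / 1.07100 = 0.966472
After-tax real rate = 0.966472 − 1 → -3.35%.

-3.35%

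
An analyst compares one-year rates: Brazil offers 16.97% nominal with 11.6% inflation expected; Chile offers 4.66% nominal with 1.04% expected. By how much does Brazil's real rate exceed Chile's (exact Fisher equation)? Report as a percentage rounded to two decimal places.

Brazil: (1 + 0.1697)/(1 + 0.1160) − 1 = 4.8118%
Chile: (1 + 0.0466)/(1 + 0.0104) − 1 = 3.5827%
Differential = 4.8118% − 3.5827% = 1.2291% → 1.23%.

1.23%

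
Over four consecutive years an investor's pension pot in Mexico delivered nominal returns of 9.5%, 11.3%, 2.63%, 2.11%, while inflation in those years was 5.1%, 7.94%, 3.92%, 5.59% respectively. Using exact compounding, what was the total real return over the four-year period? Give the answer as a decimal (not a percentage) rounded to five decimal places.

Compound the nominal returns: 1.0950 × 1.1130 × 1.0263 × 1.0211 = 1.277179.
Compound inflation: 1.0510 × 1.0794 × 1.0392 × 1.0559 = 1.244821.
Deflate: 1.277179 / 1.244821 = 1.025994.
Total real return = 1.025994 − 1 → 0.02599.

0.02599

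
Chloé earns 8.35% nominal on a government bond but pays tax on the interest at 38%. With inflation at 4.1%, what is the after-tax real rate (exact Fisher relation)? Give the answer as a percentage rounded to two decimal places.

After-tax nominal return = 8.35% × (1 − 0.38) = 5.1770%.
1 + r = 1.05177 / 1.04100 = 1.010346
After-tax real rate = 1.010346 − 1 → 1.03%.

1.03%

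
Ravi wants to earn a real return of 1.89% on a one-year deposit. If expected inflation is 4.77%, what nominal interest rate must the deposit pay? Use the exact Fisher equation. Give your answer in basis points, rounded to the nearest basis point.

(1 + i) = (1 + r)(1 + π) = 1.01890 × 1.04770 = 1.06750153
i = 1.06750153 − 1, so the required nominal rate is 675 basis points.

675 basis points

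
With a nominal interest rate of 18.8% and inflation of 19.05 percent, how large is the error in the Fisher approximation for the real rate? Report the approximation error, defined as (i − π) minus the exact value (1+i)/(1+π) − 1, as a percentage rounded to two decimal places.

Approximate: r ≈ 18.800% − 19.050% = -0.2500%
Exact: (1 + 0.1880)/(1 + 0.1905) − 1 = -0.2100%
Error = -0.2500% − (-0.2100%) = -0.0400% → -0.04%.

-0.04%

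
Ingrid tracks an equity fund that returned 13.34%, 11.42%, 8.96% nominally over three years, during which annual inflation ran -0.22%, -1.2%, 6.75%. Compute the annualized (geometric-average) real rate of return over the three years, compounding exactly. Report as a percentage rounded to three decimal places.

9.349%

Compound the nominal returns: 1.1334 × 1.1142 × 1.0896 = 1.37598423.
Compound inflation: 0.9978 × 0.9880 × 1.0675 = 1.05236968.
Deflate: 1.37598423 / 1.05236968 = 1.30751033.
Annualized real rate = 1.30751033^(1/3) − 1 = 9.3491% → 9.349%.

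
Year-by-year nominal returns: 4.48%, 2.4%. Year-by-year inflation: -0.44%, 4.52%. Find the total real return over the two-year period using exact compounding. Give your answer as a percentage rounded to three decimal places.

2.813%

Compound the nominal returns: 1.0448 × 1.0240 = 1.069875.
Compound inflation: 0.9956 × 1.0452 = 1.040601.
Deflate: 1.069875 / 1.040601 = 1.028132.
Total real return = 1.028132 − 1 → 2.813%.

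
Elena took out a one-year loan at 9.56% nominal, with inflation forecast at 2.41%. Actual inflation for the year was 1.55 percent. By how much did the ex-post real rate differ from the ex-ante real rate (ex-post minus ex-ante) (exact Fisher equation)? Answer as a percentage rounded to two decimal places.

0.91%

Ex-ante: (1 + 0.0956)/(1 + 0.0241) − 1 = 6.9817%
Ex-post: (1 + 0.0956)/(1 + 0.0155) − 1 = 7.8877%
Difference (ex-post − ex-ante) = 0.9060% → 0.91%.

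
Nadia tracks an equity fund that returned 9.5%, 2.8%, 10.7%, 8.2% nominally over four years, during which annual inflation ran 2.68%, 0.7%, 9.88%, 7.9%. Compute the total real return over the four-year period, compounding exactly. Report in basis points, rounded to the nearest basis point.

Compound the nominal returns: 1.0950 × 1.0280 × 1.1070 × 1.0820 = 1.348286.
Compound inflation: 1.0268 × 1.0070 × 1.0988 × 1.0790 = 1.225901.
Deflate: 1.348286 / 1.225901 = 1.099833.
Total real return = 1.099833 − 1 → 998 basis points.

998 basis points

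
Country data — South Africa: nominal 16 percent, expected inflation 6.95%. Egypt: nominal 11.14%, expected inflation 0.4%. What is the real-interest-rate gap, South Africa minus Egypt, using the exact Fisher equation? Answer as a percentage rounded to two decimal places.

South Africa: (1 + 0.1600)/(1 + 0.0695) − 1 = 8.4619%
Egypt: (1 + 0.1114)/(1 + 0.0040) − 1 = 10.6972%
Differential = 8.4619% − 10.6972% = -2.2353% → -2.24%.

-2.24%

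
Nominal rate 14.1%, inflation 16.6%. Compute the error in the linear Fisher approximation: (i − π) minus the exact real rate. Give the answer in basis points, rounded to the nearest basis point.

-36 basis points

Approximate: r ≈ 14.100% − 16.600% = -2.5000%
Exact: (1 + 0.1410)/(1 + 0.1660) − 1 = -2.1441%
Error = -2.5000% − (-2.1441%) = -0.3559% → -36 basis points.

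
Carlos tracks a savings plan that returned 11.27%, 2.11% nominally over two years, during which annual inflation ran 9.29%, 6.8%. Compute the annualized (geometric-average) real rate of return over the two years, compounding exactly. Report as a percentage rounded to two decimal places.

Nominal growth factor = 1.1127 × 1.0211 = 1.13617797
Price-level growth factor = 1.0929 × 1.0680 = 1.16721720
Real growth factor = 1.13617797 / 1.16721720 = 0.97340749
Annualized real rate = 0.97340749^(1/2) − 1 = -1.3386% → -1.34%.

-1.34%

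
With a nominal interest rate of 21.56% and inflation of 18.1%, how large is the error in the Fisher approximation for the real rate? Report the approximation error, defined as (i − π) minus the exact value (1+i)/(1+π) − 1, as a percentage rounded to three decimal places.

Approximate: r ≈ 21.560% − 18.100% = 3.4600%
Exact: (1 + 0.2156)/(1 + 0.1810) − 1 = 2.9297%
Error = 3.4600% − 2.9297% = 0.5303% → 0.530%.

0.530%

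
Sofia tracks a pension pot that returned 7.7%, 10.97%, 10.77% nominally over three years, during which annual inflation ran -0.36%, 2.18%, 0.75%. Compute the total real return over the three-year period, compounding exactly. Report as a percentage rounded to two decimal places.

Compound the nominal returns: 1.0770 × 1.1097 × 1.1077 = 1.323864.
Compound inflation: 0.9964 × 1.0218 × 1.0075 = 1.025757.
Deflate: 1.323864 / 1.025757 = 1.290621.
Total real return = 1.290621 − 1 → 29.06%.

29.06%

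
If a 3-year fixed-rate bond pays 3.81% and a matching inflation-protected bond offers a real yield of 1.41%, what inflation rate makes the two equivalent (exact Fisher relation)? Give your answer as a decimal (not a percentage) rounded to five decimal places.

(1 + π) = (1 + i)/(1 + r) = 1.03810 / 1.01410 = 1.023666
Break-even inflation = 1.023666 − 1 → 0.02367.

0.02367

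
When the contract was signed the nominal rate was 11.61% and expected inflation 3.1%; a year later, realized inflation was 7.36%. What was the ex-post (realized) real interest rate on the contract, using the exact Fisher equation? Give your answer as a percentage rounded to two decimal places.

3.96%

Ex-post: (1 + 0.1161)/(1 + 0.0736) − 1 = 3.9586%
So the realized real rate is 3.96%.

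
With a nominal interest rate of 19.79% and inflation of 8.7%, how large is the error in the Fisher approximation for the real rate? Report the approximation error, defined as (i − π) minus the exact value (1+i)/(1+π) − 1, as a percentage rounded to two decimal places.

Approximate: r ≈ 19.790% − 8.700% = 11.0900%
Exact: (1 + 0.1979)/(1 + 0.0870) − 1 = 10.2024%
Error = 11.0900% − 10.2024% = 0.8876% → 0.89%.

0.89%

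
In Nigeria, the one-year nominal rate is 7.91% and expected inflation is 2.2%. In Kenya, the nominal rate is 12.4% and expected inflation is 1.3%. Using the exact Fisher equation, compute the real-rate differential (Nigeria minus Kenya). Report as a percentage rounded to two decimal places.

-5.37%

Nigeria: (1 + 0.0791)/(1 + 0.0220) − 1 = 5.5871%
Kenya: (1 + 0.1240)/(1 + 0.0130) − 1 = 10.9576%
Differential = 5.5871% − 10.9576% = -5.3705% → -5.37%.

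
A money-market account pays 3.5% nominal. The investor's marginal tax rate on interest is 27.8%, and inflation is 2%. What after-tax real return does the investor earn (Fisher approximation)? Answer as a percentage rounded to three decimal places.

After-tax nominal return = 3.5% × (1 − 0.278) = 2.5270%.
r ≈ 2.5270% − 2% → 0.527%.

0.527%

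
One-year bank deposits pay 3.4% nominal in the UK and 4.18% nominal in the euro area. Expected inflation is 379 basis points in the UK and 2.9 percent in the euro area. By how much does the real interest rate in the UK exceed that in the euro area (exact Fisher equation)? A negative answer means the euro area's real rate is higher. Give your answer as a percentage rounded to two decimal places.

-1.62%

The UK: (1 + 0.0340)/(1 + 0.0379) − 1 = -0.3758%
The euro area: (1 + 0.0418)/(1 + 0.0290) − 1 = 1.2439%
Differential = -0.3758% − 1.2439% = -1.6197% → -1.62%.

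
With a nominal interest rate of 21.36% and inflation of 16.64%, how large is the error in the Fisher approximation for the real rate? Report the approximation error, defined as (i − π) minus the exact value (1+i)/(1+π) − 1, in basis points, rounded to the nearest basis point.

Approximate: r ≈ 21.360% − 16.640% = 4.7200%
Exact: (1 + 0.2136)/(1 + 0.1664) − 1 = 4.0466%
Error = 4.7200% − 4.0466% = 0.6734% → 67 basis points.

67 basis points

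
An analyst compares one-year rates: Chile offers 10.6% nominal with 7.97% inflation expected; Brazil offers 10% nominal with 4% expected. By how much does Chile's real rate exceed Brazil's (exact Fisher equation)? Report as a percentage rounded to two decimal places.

-3.33%

Chile: (1 + 0.1060)/(1 + 0.0797) − 1 = 2.4359%
Brazil: (1 + 0.1000)/(1 + 0.0400) − 1 = 5.7692%
Differential = 2.4359% − 5.7692% = -3.3334% → -3.33%.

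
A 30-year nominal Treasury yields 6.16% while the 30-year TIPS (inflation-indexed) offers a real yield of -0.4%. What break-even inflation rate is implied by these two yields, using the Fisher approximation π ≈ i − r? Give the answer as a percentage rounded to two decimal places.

6.56%

π ≈ i − r = 6.16% − (-0.4%) → 6.56%.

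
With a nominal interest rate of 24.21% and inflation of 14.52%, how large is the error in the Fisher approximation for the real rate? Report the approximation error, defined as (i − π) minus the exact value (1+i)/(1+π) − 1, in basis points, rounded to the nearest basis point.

123 basis points

Approximate: r ≈ 24.210% − 14.520% = 9.6900%
Exact: (1 + 0.2421)/(1 + 0.1452) − 1 = 8.4614%
Error = 9.6900% − 8.4614% = 1.2286% → 123 basis points.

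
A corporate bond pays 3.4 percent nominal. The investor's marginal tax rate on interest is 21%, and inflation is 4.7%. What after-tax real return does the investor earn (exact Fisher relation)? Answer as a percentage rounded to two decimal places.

After-tax nominal return = 3.4% × (1 − 0.21) = 2.6860%.
1 + r = 1.02686 / 1.04700 = 0.980764
After-tax real rate = 0.980764 − 1 → -1.92%.

-1.92%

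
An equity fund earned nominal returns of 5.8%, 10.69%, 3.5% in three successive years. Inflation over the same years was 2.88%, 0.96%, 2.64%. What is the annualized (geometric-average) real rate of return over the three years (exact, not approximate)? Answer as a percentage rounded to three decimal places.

Nominal growth factor = 1.0580 × 1.1069 × 1.0350 = 1.21208871
Price-level growth factor = 1.0288 × 1.0096 × 1.0264 = 1.06609754
Real growth factor = 1.21208871 / 1.06609754 = 1.13693979
Annualized real rate = 1.13693979^(1/3) − 1 = 4.3708% → 4.371%.

4.371%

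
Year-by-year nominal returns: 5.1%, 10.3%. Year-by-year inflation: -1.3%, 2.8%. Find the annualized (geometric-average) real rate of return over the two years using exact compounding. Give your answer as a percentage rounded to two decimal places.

Compound the nominal returns: 1.0510 × 1.1030 = 1.15925300.
Compound inflation: 0.9870 × 1.0280 = 1.01463600.
Deflate: 1.15925300 / 1.01463600 = 1.14253092.
Annualized real rate = 1.14253092^(1/2) − 1 = 6.8892% → 6.89%.

6.89%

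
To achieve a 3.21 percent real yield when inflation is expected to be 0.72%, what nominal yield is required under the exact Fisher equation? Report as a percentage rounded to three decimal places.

(1 + i) = (1 + r)(1 + π) = 1.03210 × 1.00720 = 1.03953112
i = 1.03953112 − 1, so the required nominal rate is 3.953%.

3.953%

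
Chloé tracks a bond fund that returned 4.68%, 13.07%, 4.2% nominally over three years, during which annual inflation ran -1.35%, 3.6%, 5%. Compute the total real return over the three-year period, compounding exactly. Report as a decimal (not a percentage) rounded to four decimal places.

0.1493

Nominal growth factor = 1.0468 × 1.1307 × 1.0420 = 1.233329
Price-level growth factor = 0.9865 × 1.0360 × 1.0500 = 1.073115
Real growth factor = 1.233329 / 1.073115 = 1.149298
Total real return = 1.149298 − 1 → 0.1493.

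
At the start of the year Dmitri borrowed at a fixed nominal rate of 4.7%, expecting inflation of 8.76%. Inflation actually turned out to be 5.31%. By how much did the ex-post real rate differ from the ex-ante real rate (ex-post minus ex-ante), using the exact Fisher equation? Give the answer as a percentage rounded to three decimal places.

3.154%

Ex-ante: (1 + 0.0470)/(1 + 0.0876) − 1 = -3.7330%
Ex-post: (1 + 0.0470)/(1 + 0.0531) − 1 = -0.5792%
Difference (ex-post − ex-ante) = 3.1537% → 3.154%.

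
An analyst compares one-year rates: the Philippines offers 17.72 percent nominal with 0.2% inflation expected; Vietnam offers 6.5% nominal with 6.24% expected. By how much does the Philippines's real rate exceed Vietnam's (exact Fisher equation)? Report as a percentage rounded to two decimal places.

17.24%

The Philippines: (1 + 0.1772)/(1 + 0.0020) − 1 = 17.4850%
Vietnam: (1 + 0.0650)/(1 + 0.0624) − 1 = 0.2447%
Differential = 17.4850% − 0.2447% = 17.2403% → 17.24%.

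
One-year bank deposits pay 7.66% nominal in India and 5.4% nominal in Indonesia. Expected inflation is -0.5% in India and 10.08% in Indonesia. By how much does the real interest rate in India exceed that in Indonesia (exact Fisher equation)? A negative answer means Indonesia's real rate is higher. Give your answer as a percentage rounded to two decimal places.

India: (1 + 0.0766)/(1 − 0.0050) − 1 = 8.2010%
Indonesia: (1 + 0.0540)/(1 + 0.1008) − 1 = -4.2515%
Differential = 8.2010% − (-4.2515%) = 12.4525% → 12.45%.

12.45%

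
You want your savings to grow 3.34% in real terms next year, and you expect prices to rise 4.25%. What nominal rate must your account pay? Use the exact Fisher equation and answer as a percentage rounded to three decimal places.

(1 + i) = (1 + r)(1 + π) = 1.03340 × 1.04250 = 1.0773195
i = 1.0773195 − 1, so the required nominal rate is 7.732%.

7.732%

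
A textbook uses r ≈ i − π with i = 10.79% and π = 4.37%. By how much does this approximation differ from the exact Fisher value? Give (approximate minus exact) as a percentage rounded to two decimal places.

0.27%

Approximate: r ≈ 10.790% − 4.370% = 6.4200%
Exact: (1 + 0.1079)/(1 + 0.0437) − 1 = 6.1512%
Error = 6.4200% − 6.1512% = 0.2688% → 0.27%.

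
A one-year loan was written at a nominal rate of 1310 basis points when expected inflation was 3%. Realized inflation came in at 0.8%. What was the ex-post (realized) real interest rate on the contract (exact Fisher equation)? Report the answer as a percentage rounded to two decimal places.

Ex-post: (1 + 0.1310)/(1 + 0.0080) − 1 = 12.2024%
So the realized real rate is 12.20%.

12.20%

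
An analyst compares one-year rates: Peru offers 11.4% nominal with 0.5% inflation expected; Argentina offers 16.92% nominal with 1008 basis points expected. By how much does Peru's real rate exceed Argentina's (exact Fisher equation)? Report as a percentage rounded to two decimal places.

4.63%

Peru: (1 + 0.1140)/(1 + 0.0050) − 1 = 10.8458%
Argentina: (1 + 0.1692)/(1 + 0.1008) − 1 = 6.2137%
Differential = 10.8458% − 6.2137% = 4.6321% → 4.63%.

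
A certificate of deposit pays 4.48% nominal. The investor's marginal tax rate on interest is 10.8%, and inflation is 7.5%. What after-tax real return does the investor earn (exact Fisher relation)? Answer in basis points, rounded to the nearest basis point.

-326 basis points

After-tax nominal return = 4.48% × (1 − 0.108) = 3.99616%.
1 + r = 1.0399616 / 1.07500 = 0.967406
After-tax real rate = 0.967406 − 1 → -326 basis points.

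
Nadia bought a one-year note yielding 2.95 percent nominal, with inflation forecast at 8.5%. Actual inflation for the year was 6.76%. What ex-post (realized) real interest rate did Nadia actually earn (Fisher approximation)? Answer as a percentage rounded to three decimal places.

-3.810%

Ex-post: 2.95% − 6.76% = -3.810%
So the realized real rate is -3.810%.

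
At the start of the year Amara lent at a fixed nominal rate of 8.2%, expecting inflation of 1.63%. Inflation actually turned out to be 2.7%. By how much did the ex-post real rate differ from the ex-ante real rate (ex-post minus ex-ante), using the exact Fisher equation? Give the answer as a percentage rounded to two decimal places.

Ex-ante: (1 + 0.0820)/(1 + 0.0163) − 1 = 6.4646%
Ex-post: (1 + 0.0820)/(1 + 0.0270) − 1 = 5.3554%
Difference (ex-post − ex-ante) = -1.1092% → -1.11%.

-1.11%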